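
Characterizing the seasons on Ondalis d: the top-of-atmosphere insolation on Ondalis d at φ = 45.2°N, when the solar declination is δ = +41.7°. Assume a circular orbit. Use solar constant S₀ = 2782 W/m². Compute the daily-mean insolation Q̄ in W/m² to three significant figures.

cos H₀ = −tan(+45.2°) tan(+41.700°) = -0.8972, H₀ = 2.6842 rad.
Bracket: H₀ sin φ sin δ + cos φ cos δ sin H₀ = 2.6842×0.70957×0.66523 + 0.70463×0.74664×0.44161 = 1.267016 + 0.232333 = 1.499349.
Q̄ = (S₀/π) × [bracket] = (2782/π) × 1.499349 = 1328 W/m².

Q̄ ≈ 1.33e+03 W/m²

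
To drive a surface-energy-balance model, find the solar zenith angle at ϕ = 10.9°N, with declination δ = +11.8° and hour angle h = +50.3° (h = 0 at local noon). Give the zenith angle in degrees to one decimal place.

θ_z = 49.3°

cos θ_z = sin ϕ sin δ + cos ϕ cos δ cos h = 0.038669 + 0.613988 = 0.652657.
θ_z = arccos(0.652657) = 49.3°.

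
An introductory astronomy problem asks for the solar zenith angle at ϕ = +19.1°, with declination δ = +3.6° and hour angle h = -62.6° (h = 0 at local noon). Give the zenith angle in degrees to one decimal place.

θ_z = 63.0°

cos θ_z = sin ϕ sin δ + cos ϕ cos δ cos h = 0.020546 + 0.434007 = 0.454553.
θ_z = arccos(0.454553) = 63.0°.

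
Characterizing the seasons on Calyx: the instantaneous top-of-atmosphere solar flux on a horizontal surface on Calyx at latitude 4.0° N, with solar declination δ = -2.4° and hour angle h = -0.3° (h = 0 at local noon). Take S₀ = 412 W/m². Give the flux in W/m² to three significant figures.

cos θ_z = sin φ sin δ + cos φ cos δ cos h = -0.002921 + 0.996675 = 0.993754.
Flux = S₀ · cos θ_z = 412 × 0.993754 = 409.4 W/m².

409 W/m²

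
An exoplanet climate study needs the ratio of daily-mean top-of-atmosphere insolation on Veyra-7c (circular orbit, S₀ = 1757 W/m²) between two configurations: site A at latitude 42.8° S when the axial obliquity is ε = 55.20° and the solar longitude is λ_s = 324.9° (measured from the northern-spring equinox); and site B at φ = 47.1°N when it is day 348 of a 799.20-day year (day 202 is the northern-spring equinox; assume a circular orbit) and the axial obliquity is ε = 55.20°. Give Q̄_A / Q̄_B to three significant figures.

— Configuration A (φ=-42.8°):
Solar declination: sin δ = sin ε · sin λ_s = sin 55.20° × sin 324.9° = -0.47217, so δ = -28.175°.
cos H₀ = −tan(-42.8°) tan(-28.175°) = -0.4960, H₀ = 2.0898 rad.
Bracket: H₀ sin φ sin δ + cos φ cos δ sin H₀ = 2.0898×-0.67944×-0.47217 + 0.73373×0.88151×0.86832 = 0.670431 + 0.561621 = 1.232052.
Q̄ = (S₀/π) × [bracket] = (1757/π) × 1.232052 = 689.05 W/m².
— Configuration B (φ=+47.1°):
Solar longitude: λ_s = 360° × (348 − 202)/799.20 = 65.766°.
sin δ = sin 55.20° × sin 65.766° = 0.74879, so δ = +48.485°.
cos H₀ = −tan(+47.1°) tan(+48.485°) = -1.2157 ≤ −1 ⇒ polar day, H₀ = π.
Bracket: H₀ sin φ sin δ + cos φ cos δ sin H₀ = 3.1416×0.73254×0.74879 + 0.68072×0.66281×0.00000 = 1.723226 + 0.000000 = 1.723226.
Q̄ = (S₀/π) × [bracket] = (1757/π) × 1.723226 = 963.75 W/m².
Ratio Q̄_A / Q̄_B = 689.05 / 963.75 = 0.7150.

Q̄_A / Q̄_B ≈ 0.715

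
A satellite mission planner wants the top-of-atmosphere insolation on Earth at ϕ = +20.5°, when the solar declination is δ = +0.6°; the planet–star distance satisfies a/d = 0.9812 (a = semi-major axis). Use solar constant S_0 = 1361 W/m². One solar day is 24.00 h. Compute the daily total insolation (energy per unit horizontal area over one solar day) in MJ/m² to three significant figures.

34.0 MJ/m²

cos h₀ = −tan(+20.5°) tan(+0.600°) = -0.0039, h₀ = 1.5747 rad.
Bracket: h₀ sin ϕ sin δ + cos ϕ cos δ sin h₀ = 1.5747×0.35021×0.01047 + 0.93667×0.99995×0.99999 = 0.005774 + 0.936614 = 0.942388.
Inverse-square distance factor (a/d)² = 0.9812² = 0.962753.
Q̄ = (S_0/π) × 0.962753 × [bracket] = (1361/π) × 0.962753 × 0.942388 = 393.05 W/m².
Daily total = Q̄ × 24.00 h × 3600 s/h = 393.05 × 24.00 × 3600 / 10⁶ = 33.96 MJ/m².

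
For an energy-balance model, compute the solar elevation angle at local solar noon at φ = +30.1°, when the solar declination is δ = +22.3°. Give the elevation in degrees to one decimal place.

At local noon the hour angle is zero, so the zenith angle equals |φ − δ| = |+30.1° − (+22.300°)| = 7.800°.
Elevation = 90° − 7.800° = 82.2°.

82.2°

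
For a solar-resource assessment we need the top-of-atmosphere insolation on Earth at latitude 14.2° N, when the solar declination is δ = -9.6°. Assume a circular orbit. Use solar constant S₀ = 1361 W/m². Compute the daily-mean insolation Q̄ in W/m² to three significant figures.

cos H₀ = −tan(+14.2°) tan(-9.600°) = 0.0428, H₀ = 1.5280 rad.
Bracket: H₀ sin φ sin δ + cos φ cos δ sin H₀ = 1.5280×0.24531×-0.16677 + 0.96945×0.98600×0.99908 = -0.062511 + 0.954998 = 0.892487.
Q̄ = (S₀/π) × [bracket] = (1361/π) × 0.892487 = 386.6 W/m².

Q̄ ≈ 387 W/m²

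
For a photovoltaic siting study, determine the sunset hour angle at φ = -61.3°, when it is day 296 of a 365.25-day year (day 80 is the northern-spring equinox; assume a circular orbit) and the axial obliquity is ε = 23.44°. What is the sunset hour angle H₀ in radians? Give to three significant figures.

H₀ = 1.99 rad

Solar longitude: λ_s = 360° × (296 − 80)/365.25 = 212.895°.
sin δ = sin 23.44° × sin 212.895° = -0.21604, so δ = -12.477°.
cos H₀ = −tan φ · tan δ = −tan(-61.3°) × tan(-12.477°) = -0.4042, so H₀ = 1.9868 rad = 113.84°.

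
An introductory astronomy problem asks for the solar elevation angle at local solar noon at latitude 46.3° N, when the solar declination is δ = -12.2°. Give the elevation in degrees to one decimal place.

At local noon the hour angle is zero, so the zenith angle equals |ϕ − δ| = |+46.3° − (-12.200°)| = 58.500°.
Elevation = 90° − 58.500° = 31.5°.

31.5°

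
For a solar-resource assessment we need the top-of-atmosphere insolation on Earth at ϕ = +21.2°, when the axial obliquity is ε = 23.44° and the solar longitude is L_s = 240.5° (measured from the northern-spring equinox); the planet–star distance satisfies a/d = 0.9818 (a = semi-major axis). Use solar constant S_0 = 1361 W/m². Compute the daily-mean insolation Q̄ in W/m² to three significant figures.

Q̄ ≈ 287 W/m²

Solar declination: sin δ = sin ε · sin L_s = sin 23.44° × sin 240.5° = -0.34622, so δ = -20.256°.
cos h₀ = −tan(+21.2°) tan(-20.256°) = 0.1431, h₀ = 1.4272 rad.
Bracket: h₀ sin ϕ sin δ + cos ϕ cos δ sin h₀ = 1.4272×0.36162×-0.34622 + 0.93232×0.93815×0.98970 = -0.178686 + 0.865647 = 0.686961.
Inverse-square distance factor (a/d)² = 0.9818² = 0.963931.
Q̄ = (S_0/π) × 0.963931 × [bracket] = (1361/π) × 0.963931 × 0.686961 = 286.9 W/m².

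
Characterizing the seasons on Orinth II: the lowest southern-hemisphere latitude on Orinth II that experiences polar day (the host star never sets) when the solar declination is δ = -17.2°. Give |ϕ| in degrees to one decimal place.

Polar day requires cos h₀ = −tan ϕ tan δ ≤ −1, i.e. tan ϕ tan δ ≥ 1.
The boundary is |tan ϕ| · |tan δ| = 1, so |ϕ| = 90° − |δ| = 90° − 17.2° = 72.8° in the southern hemisphere.

|ϕ| = 72.8°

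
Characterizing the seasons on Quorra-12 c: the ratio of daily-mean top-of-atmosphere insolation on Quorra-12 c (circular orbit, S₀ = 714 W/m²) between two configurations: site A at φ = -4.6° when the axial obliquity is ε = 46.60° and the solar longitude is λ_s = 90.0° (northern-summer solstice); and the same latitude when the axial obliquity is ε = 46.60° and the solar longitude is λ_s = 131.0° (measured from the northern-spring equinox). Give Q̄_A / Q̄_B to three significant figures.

Q̄_A / Q̄_B ≈ 0.778

— Configuration A (φ=-4.6°):
Solar declination: sin δ = sin ε · sin λ_s = sin 46.60° × sin 90.0° = 0.72657, so δ = +46.600°.
cos H₀ = −tan(-4.6°) tan(+46.600°) = 0.0851, H₀ = 1.4856 rad.
Bracket: H₀ sin φ sin δ + cos φ cos δ sin H₀ = 1.4856×-0.08020×0.72657 + 0.99678×0.68709×0.99637 = -0.086567 + 0.682391 = 0.595824.
Q̄ = (S₀/π) × [bracket] = (714/π) × 0.595824 = 135.41 W/m².
— Configuration B (φ=-4.6°):
Solar declination: sin δ = sin ε · sin λ_s = sin 46.60° × sin 131.0° = 0.54835, so δ = +33.254°.
cos H₀ = −tan(-4.6°) tan(+33.254°) = 0.0528, H₀ = 1.5180 rad.
Bracket: H₀ sin φ sin δ + cos φ cos δ sin H₀ = 1.5180×-0.08020×0.54835 + 0.99678×0.83625×0.99861 = -0.066758 + 0.832399 = 0.765641.
Q̄ = (S₀/π) × [bracket] = (714/π) × 0.765641 = 174.01 W/m².
Ratio Q̄_A / Q̄_B = 135.41 / 174.01 = 0.7782.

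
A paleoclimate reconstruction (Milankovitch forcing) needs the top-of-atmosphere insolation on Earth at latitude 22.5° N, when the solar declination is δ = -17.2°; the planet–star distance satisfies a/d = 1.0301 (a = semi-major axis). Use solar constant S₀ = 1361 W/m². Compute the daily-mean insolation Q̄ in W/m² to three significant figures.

Q̄ ≈ 327 W/m²

cos H₀ = −tan(+22.5°) tan(-17.200°) = 0.1282, H₀ = 1.4422 rad.
Bracket: H₀ sin φ sin δ + cos φ cos δ sin H₀ = 1.4422×0.38268×-0.29571 + 0.92388×0.95528×0.99175 = -0.163203 + 0.875283 = 0.712080.
Inverse-square distance factor (a/d)² = 1.0301² = 1.061106.
Q̄ = (S₀/π) × 1.061106 × [bracket] = (1361/π) × 1.061106 × 0.712080 = 327.3 W/m².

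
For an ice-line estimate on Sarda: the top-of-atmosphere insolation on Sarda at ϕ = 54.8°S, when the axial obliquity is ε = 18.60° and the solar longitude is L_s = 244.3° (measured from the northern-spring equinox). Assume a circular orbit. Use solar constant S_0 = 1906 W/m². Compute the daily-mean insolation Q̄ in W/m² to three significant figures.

Q̄ ≈ 590 W/m²

Solar declination: sin δ = sin ε · sin L_s = sin 18.60° × sin 244.3° = -0.28741, so δ = -16.703°.
cos h₀ = −tan(-54.8°) tan(-16.703°) = -0.4254, h₀ = 2.0102 rad.
Bracket: h₀ sin ϕ sin δ + cos ϕ cos δ sin h₀ = 2.0102×-0.81714×-0.28741 + 0.57643×0.95781×0.90502 = 0.472104 + 0.499671 = 0.971775.
Q̄ = (S_0/π) × [bracket] = (1906/π) × 0.971775 = 589.6 W/m².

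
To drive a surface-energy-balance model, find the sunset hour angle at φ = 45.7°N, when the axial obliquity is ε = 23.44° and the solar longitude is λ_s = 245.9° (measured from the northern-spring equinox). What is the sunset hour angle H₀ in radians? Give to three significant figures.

Solar declination: sin δ = sin ε · sin λ_s = sin 23.44° × sin 245.9° = -0.36311, so δ = -21.292°.
cos H₀ = −tan φ · tan δ = −tan(+45.7°) × tan(-21.292°) = 0.3994, so H₀ = 1.1600 rad = 66.46°.

H₀ = 1.16 rad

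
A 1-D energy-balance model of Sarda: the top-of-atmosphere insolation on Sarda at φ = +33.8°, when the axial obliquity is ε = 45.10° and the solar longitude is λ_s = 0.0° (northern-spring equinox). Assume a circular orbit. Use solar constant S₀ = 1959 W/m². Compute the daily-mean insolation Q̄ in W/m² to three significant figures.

Solar declination: sin δ = sin ε · sin λ_s = sin 45.10° × sin 0.0° = 0.00000, so δ = +0.000°.
cos H₀ = −tan(+33.8°) tan(+0.000°) = -0.0000, H₀ = 1.5708 rad.
Bracket: H₀ sin φ sin δ + cos φ cos δ sin H₀ = 1.5708×0.55630×0.00000 + 0.83098×1.00000×1.00000 = 0.000000 + 0.830980 = 0.830980.
Q̄ = (S₀/π) × [bracket] = (1959/π) × 0.830980 = 518.2 W/m².

Q̄ ≈ 518 W/m²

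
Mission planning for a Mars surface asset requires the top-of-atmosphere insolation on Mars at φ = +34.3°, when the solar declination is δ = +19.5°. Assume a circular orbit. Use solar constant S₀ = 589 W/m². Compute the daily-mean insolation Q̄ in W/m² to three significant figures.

Q̄ ≈ 206 W/m²

cos H₀ = −tan(+34.3°) tan(+19.500°) = -0.2416, H₀ = 1.8148 rad.
Bracket: H₀ sin φ sin δ + cos φ cos δ sin H₀ = 1.8148×0.56353×0.33381 + 0.82610×0.94264×0.97039 = 0.341386 + 0.755657 = 1.097043.
Q̄ = (S₀/π) × [bracket] = (589/π) × 1.097043 = 205.7 W/m².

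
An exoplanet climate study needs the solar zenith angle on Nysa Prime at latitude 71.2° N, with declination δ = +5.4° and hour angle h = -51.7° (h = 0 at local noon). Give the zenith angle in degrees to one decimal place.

θ_z = 73.3°

cos θ_z = sin ϕ sin δ + cos ϕ cos δ cos h = 0.089088 + 0.198847 = 0.287935.
θ_z = arccos(0.287935) = 73.3°.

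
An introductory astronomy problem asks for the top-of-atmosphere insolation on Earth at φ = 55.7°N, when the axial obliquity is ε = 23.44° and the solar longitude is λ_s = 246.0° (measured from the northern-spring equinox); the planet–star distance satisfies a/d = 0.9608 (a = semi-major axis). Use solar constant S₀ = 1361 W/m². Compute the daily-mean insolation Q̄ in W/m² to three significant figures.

Q̄ ≈ 56.7 W/m²

Solar declination: sin δ = sin ε · sin λ_s = sin 23.44° × sin 246.0° = -0.36340, so δ = -21.309°.
cos H₀ = −tan(+55.7°) tan(-21.309°) = 0.5718, H₀ = 0.9621 rad.
Bracket: H₀ sin φ sin δ + cos φ cos δ sin H₀ = 0.9621×0.82610×-0.36340 + 0.56353×0.93163×0.82038 = -0.288827 + 0.430701 = 0.141874.
Inverse-square distance factor (a/d)² = 0.9608² = 0.923137.
Q̄ = (S₀/π) × 0.923137 × [bracket] = (1361/π) × 0.923137 × 0.141874 = 56.74 W/m².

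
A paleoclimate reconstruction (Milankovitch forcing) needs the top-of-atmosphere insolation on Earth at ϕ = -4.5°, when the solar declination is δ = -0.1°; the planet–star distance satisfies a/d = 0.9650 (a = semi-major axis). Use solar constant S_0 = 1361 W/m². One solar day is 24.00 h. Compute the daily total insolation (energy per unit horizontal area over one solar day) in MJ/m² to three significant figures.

cos h₀ = −tan(-4.5°) tan(-0.100°) = -0.0001, h₀ = 1.5709 rad.
Bracket: h₀ sin ϕ sin δ + cos ϕ cos δ sin h₀ = 1.5709×-0.07846×-0.00175 + 0.99692×1.00000×1.00000 = 0.000216 + 0.996920 = 0.997136.
Inverse-square distance factor (a/d)² = 0.9650² = 0.931225.
Q̄ = (S_0/π) × 0.931225 × [bracket] = (1361/π) × 0.931225 × 0.997136 = 402.27 W/m².
Daily total = Q̄ × 24.00 h × 3600 s/h = 402.27 × 24.00 × 3600 / 10⁶ = 34.76 MJ/m².

34.8 MJ/m²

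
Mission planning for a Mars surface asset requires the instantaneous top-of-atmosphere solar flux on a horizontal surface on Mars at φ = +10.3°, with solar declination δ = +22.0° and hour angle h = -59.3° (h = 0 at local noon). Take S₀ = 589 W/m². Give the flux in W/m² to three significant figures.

cos θ_z = sin φ sin δ + cos φ cos δ cos h = 0.066980 + 0.465739 = 0.532719.
Flux = S₀ · cos θ_z = 589 × 0.532719 = 313.8 W/m².

314 W/m²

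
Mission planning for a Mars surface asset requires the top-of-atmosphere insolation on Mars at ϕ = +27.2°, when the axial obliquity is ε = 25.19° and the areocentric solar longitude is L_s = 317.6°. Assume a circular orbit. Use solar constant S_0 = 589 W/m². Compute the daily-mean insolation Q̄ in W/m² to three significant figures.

Q̄ ≈ 123 W/m²

sin δ = sin 25.19° × sin 317.6° = -0.28700, so δ = -16.678°.
cos h₀ = −tan(+27.2°) tan(-16.678°) = 0.1540, h₀ = 1.4162 rad.
Bracket: h₀ sin ϕ sin δ + cos ϕ cos δ sin h₀ = 1.4162×0.45710×-0.28700 + 0.88942×0.95793×0.98807 = -0.185788 + 0.841838 = 0.656050.
Q̄ = (S_0/π) × [bracket] = (589/π) × 0.656050 = 123.0 W/m².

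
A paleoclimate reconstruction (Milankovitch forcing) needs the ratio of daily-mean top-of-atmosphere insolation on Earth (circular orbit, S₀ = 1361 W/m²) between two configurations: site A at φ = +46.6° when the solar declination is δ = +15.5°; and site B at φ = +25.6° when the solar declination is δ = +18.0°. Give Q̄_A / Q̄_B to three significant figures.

— Configuration A (φ=+46.6°):
cos H₀ = −tan(+46.6°) tan(+15.500°) = -0.2933, H₀ = 1.8684 rad.
Bracket: H₀ sin φ sin δ + cos φ cos δ sin H₀ = 1.8684×0.72657×0.26724 + 0.68709×0.96363×0.95603 = 0.362785 + 0.632988 = 0.995773.
Q̄ = (S₀/π) × [bracket] = (1361/π) × 0.995773 = 431.39 W/m².
— Configuration B (φ=+25.6°):
cos H₀ = −tan(+25.6°) tan(+18.000°) = -0.1557, H₀ = 1.7271 rad.
Bracket: H₀ sin φ sin δ + cos φ cos δ sin H₀ = 1.7271×0.43209×0.30902 + 0.90183×0.95106×0.98781 = 0.230610 + 0.847239 = 1.077849.
Q̄ = (S₀/π) × [bracket] = (1361/π) × 1.077849 = 466.95 W/m².
Ratio Q̄_A / Q̄_B = 431.39 / 466.95 = 0.9238.

Q̄_A / Q̄_B ≈ 0.924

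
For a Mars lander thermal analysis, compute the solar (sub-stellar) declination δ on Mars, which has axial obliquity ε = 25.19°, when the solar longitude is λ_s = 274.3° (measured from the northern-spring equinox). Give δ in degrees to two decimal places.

sin δ = sin ε · sin λ_s = sin 25.19° × sin 274.3° = -0.424423.
δ = arcsin(-0.424423) = -25.11°.

δ = -25.11°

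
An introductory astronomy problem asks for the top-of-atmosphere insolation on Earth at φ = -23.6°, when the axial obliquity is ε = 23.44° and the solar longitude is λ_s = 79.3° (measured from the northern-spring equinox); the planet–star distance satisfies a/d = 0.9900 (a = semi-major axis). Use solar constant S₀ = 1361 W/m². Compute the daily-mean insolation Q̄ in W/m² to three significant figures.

Q̄ ≈ 260 W/m²

Solar declination: sin δ = sin ε · sin λ_s = sin 23.44° × sin 79.3° = 0.39087, so δ = +23.009°.
cos H₀ = −tan(-23.6°) tan(+23.009°) = 0.1855, H₀ = 1.3842 rad.
Bracket: H₀ sin φ sin δ + cos φ cos δ sin H₀ = 1.3842×-0.40035×0.39087 + 0.91636×0.92045×0.98264 = -0.216606 + 0.828821 = 0.612215.
Inverse-square distance factor (a/d)² = 0.9900² = 0.980100.
Q̄ = (S₀/π) × 0.980100 × [bracket] = (1361/π) × 0.980100 × 0.612215 = 259.9 W/m².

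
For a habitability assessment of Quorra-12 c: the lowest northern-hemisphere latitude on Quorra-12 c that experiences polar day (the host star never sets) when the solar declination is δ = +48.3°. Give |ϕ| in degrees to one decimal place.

|ϕ| = 41.7°

Polar day requires cos h₀ = −tan ϕ tan δ ≤ −1, i.e. tan ϕ tan δ ≥ 1.
The boundary is |tan ϕ| · |tan δ| = 1, so |ϕ| = 90° − |δ| = 90° − 48.3° = 41.7° in the northern hemisphere.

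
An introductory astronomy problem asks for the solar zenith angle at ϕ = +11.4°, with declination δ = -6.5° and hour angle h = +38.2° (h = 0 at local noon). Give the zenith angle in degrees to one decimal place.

θ_z = 42.0°

cos θ_z = sin ϕ sin δ + cos ϕ cos δ cos h = -0.022375 + 0.765401 = 0.743026.
θ_z = arccos(0.743026) = 42.0°.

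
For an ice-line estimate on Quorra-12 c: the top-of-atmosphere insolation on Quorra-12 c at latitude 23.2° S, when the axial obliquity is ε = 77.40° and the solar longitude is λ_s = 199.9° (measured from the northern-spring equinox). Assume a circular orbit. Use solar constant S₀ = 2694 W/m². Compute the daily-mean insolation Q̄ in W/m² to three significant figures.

Q̄ ≈ 928 W/m²

Solar declination: sin δ = sin ε · sin λ_s = sin 77.40° × sin 199.9° = -0.33218, so δ = -19.401°.
cos H₀ = −tan(-23.2°) tan(-19.401°) = -0.1509, H₀ = 1.7223 rad.
Bracket: H₀ sin φ sin δ + cos φ cos δ sin H₀ = 1.7223×-0.39394×-0.33218 + 0.91914×0.94322×0.98854 = 0.225378 + 0.857016 = 1.082394.
Q̄ = (S₀/π) × [bracket] = (2694/π) × 1.082394 = 928.2 W/m².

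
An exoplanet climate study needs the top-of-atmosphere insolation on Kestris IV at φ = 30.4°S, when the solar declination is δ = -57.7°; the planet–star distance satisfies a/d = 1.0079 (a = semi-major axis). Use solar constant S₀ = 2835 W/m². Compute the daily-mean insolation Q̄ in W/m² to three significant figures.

cos H₀ = −tan(-30.4°) tan(-57.700°) = -0.9281, H₀ = 2.7600 rad.
Bracket: H₀ sin φ sin δ + cos φ cos δ sin H₀ = 2.7600×-0.50603×-0.84526 + 0.86251×0.53435×0.37243 = 1.180526 + 0.171646 = 1.352172.
Inverse-square distance factor (a/d)² = 1.0079² = 1.015862.
Q̄ = (S₀/π) × 1.015862 × [bracket] = (2835/π) × 1.015862 × 1.352172 = 1240 W/m².

Q̄ ≈ 1.24e+03 W/m²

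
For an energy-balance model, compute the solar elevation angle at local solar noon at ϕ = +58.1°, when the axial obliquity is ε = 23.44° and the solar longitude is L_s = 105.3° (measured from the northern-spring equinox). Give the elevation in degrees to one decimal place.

54.5°

Solar declination: sin δ = sin ε · sin L_s = sin 23.44° × sin 105.3° = 0.38369, so δ = +22.562°.
At local noon the hour angle is zero, so the zenith angle equals |ϕ − δ| = |+58.1° − (+22.562°)| = 35.538°.
Elevation = 90° − 35.538° = 54.5°.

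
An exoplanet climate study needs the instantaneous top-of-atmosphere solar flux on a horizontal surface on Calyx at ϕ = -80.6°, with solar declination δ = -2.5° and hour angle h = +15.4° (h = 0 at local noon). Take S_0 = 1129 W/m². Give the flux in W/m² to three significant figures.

226 W/m²

cos θ_z = sin ϕ sin δ + cos ϕ cos δ cos h = 0.043034 + 0.157312 = 0.200346.
Flux = S_0 · cos θ_z = 1129 × 0.200346 = 226.2 W/m².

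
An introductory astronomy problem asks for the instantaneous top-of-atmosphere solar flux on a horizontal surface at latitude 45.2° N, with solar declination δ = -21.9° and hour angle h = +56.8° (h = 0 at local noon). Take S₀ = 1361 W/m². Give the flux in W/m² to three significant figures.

cos θ_z = sin φ sin δ + cos φ cos δ cos h = -0.264661 + 0.357989 = 0.093328.
Flux = S₀ · cos θ_z = 1361 × 0.093328 = 127.0 W/m².

127 W/m²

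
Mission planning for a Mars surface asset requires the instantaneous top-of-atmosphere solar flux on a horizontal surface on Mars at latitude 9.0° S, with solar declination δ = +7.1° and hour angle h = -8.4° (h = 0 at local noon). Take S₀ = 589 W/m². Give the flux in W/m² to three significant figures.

560 W/m²

cos θ_z = sin φ sin δ + cos φ cos δ cos h = -0.019336 + 0.969600 = 0.950264.
Flux = S₀ · cos θ_z = 589 × 0.950264 = 559.7 W/m².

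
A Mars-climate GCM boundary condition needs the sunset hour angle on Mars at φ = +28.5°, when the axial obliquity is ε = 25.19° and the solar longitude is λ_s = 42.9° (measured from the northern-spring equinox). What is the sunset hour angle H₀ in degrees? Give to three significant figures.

H₀ = 99.5°

Solar declination: sin δ = sin ε · sin λ_s = sin 25.19° × sin 42.9° = 0.28973, so δ = +16.842°.
cos H₀ = −tan φ · tan δ = −tan(+28.5°) × tan(+16.842°) = -0.1644, so H₀ = 1.7359 rad = 99.46°.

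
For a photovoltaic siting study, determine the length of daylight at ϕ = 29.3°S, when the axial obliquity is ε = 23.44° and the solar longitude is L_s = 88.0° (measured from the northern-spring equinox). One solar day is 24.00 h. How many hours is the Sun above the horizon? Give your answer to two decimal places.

10.12 h

Solar declination: sin δ = sin ε · sin L_s = sin 23.44° × sin 88.0° = 0.39755, so δ = +23.425°.
cos h₀ = −tan ϕ · tan δ = −tan(-29.3°) × tan(+23.425°) = 0.2431, so h₀ = 1.3252 rad = 75.93°.
Daylight = 2h₀/(2π) × 24.00 h = (1.3252/π) × 24.00 = 10.12 h.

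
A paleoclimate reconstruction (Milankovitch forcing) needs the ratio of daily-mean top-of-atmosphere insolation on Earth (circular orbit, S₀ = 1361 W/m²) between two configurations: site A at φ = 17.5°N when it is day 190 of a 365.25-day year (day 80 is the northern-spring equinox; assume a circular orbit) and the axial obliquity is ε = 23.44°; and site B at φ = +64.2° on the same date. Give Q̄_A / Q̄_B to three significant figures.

Q̄_A / Q̄_B ≈ 0.979

— Configuration A (φ=+17.5°):
Solar longitude: λ_s = 360° × (190 − 80)/365.25 = 108.419°.
sin δ = sin 23.44° × sin 108.419° = 0.37741, so δ = +22.173°.
cos H₀ = −tan(+17.5°) tan(+22.173°) = -0.1285, H₀ = 1.6997 rad.
Bracket: H₀ sin φ sin δ + cos φ cos δ sin H₀ = 1.6997×0.30071×0.37741 + 0.95372×0.92605×0.99171 = 0.192901 + 0.875871 = 1.068772.
Q̄ = (S₀/π) × [bracket] = (1361/π) × 1.068772 = 463.01 W/m².
— Configuration B (φ=+64.2°):
cos H₀ = −tan(+64.2°) tan(+22.173°) = -0.8431, H₀ = 2.5737 rad.
Bracket: H₀ sin φ sin δ + cos φ cos δ sin H₀ = 2.5737×0.90032×0.37741 + 0.43523×0.92605×0.53782 = 0.874517 + 0.216766 = 1.091283.
Q̄ = (S₀/π) × [bracket] = (1361/π) × 1.091283 = 472.77 W/m².
Ratio Q̄_A / Q̄_B = 463.01 / 472.77 = 0.9794.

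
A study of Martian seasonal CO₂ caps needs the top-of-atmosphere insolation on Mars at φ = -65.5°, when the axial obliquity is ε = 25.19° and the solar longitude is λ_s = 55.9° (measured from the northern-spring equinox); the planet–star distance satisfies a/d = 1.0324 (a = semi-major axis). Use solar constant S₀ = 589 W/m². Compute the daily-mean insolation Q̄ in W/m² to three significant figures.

Solar declination: sin δ = sin ε · sin λ_s = sin 25.19° × sin 55.9° = 0.35244, so δ = +20.637°.
cos H₀ = −tan(-65.5°) tan(+20.637°) = 0.8264, H₀ = 0.5981 rad.
Bracket: H₀ sin φ sin δ + cos φ cos δ sin H₀ = 0.5981×-0.90996×0.35244 + 0.41469×0.93583×0.56311 = -0.191814 + 0.218531 = 0.026717.
Inverse-square distance factor (a/d)² = 1.0324² = 1.065850.
Q̄ = (S₀/π) × 1.065850 × [bracket] = (589/π) × 1.065850 × 0.026717 = 5.339 W/m².

Q̄ ≈ 5.34 W/m²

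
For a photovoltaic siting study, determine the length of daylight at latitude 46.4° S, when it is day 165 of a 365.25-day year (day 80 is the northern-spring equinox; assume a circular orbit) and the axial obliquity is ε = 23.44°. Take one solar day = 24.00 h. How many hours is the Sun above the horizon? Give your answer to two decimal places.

8.42 h

Solar longitude: λ_s = 360° × (165 − 80)/365.25 = 83.778°.
sin δ = sin 23.44° × sin 83.778° = 0.39545, so δ = +23.294°.
cos H₀ = −tan φ · tan δ = −tan(-46.4°) × tan(+23.294°) = 0.4521, so H₀ = 1.1017 rad = 63.12°.
Daylight = 2H₀/(2π) × 24.00 h = (1.1017/π) × 24.00 = 8.42 h.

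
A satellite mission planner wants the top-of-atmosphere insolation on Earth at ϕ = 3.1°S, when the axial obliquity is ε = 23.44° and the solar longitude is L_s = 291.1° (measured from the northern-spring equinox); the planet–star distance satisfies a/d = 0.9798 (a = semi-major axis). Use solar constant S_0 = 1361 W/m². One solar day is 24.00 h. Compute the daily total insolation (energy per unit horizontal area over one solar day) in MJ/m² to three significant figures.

Solar declination: sin δ = sin ε · sin L_s = sin 23.44° × sin 291.1° = -0.37112, so δ = -21.785°.
cos h₀ = −tan(-3.1°) tan(-21.785°) = -0.0216, h₀ = 1.5924 rad.
Bracket: h₀ sin ϕ sin δ + cos ϕ cos δ sin h₀ = 1.5924×-0.05408×-0.37112 + 0.99854×0.92859×0.99977 = 0.031960 + 0.927021 = 0.958981.
Inverse-square distance factor (a/d)² = 0.9798² = 0.960008.
Q̄ = (S_0/π) × 0.960008 × [bracket] = (1361/π) × 0.960008 × 0.958981 = 398.83 W/m².
Daily total = Q̄ × 24.00 h × 3600 s/h = 398.83 × 24.00 × 3600 / 10⁶ = 34.46 MJ/m².

34.5 MJ/m²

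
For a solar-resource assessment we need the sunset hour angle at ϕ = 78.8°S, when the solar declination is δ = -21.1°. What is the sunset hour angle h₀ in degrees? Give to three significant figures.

h₀ = 180°

Sunrise equation: cos h₀ = −tan ϕ · tan δ = -1.9488 ≤ −1, so the Sun never sets (polar day) and h₀ = π.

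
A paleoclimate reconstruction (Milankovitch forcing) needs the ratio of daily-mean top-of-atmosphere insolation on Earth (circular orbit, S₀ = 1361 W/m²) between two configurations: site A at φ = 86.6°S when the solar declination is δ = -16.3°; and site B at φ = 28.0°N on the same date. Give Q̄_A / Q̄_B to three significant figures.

Q̄_A / Q̄_B ≈ 1.35

— Configuration A (φ=-86.6°):
cos H₀ = −tan(-86.6°) tan(-16.300°) = -4.9220 ≤ −1 ⇒ polar day, H₀ = π.
Bracket: H₀ sin φ sin δ + cos φ cos δ sin H₀ = 3.1416×-0.99824×-0.28067 + 0.05931×0.95981×0.00000 = 0.880201 + 0.000000 = 0.880201.
Q̄ = (S₀/π) × [bracket] = (1361/π) × 0.880201 = 381.32 W/m².
— Configuration B (φ=+28.0°):
cos H₀ = −tan(+28.0°) tan(-16.300°) = 0.1555, H₀ = 1.4147 rad.
Bracket: H₀ sin φ sin δ + cos φ cos δ sin H₀ = 1.4147×0.46947×-0.28067 + 0.88295×0.95981×0.98784 = -0.186410 + 0.837159 = 0.650749.
Q̄ = (S₀/π) × [bracket] = (1361/π) × 0.650749 = 281.92 W/m².
Ratio Q̄_A / Q̄_B = 381.32 / 281.92 = 1.353.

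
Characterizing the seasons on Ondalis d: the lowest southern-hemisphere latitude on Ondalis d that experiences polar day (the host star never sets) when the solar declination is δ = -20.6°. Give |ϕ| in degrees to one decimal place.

Polar day requires cos h₀ = −tan ϕ tan δ ≤ −1, i.e. tan ϕ tan δ ≥ 1.
The boundary is |tan ϕ| · |tan δ| = 1, so |ϕ| = 90° − |δ| = 90° − 20.6° = 69.4° in the southern hemisphere.

|ϕ| = 69.4°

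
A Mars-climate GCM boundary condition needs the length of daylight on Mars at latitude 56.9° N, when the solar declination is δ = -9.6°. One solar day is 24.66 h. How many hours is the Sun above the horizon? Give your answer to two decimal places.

10.27 h

cos h₀ = −tan ϕ · tan δ = −tan(+56.9°) × tan(-9.600°) = 0.2595, so h₀ = 1.3083 rad = 74.96°.
Daylight = 2h₀/(2π) × 24.66 h = (1.3083/π) × 24.66 = 10.27 h.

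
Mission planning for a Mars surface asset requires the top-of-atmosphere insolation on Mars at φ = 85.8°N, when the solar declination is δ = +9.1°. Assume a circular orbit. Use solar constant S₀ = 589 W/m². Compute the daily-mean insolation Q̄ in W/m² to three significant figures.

cos H₀ = −tan(+85.8°) tan(+9.100°) = -2.1812 ≤ −1 ⇒ polar day, H₀ = π.
Bracket: H₀ sin φ sin δ + cos φ cos δ sin H₀ = 3.1416×0.99731×0.15816 + 0.07324×0.98741×0.00000 = 0.495539 + 0.000000 = 0.495539.
Q̄ = (S₀/π) × [bracket] = (589/π) × 0.495539 = 92.91 W/m².

Q̄ ≈ 92.9 W/m²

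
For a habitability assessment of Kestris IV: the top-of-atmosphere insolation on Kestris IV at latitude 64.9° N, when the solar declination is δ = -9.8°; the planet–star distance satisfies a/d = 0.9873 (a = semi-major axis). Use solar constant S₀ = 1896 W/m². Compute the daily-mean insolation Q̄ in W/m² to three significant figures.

Q̄ ≈ 120 W/m²

cos H₀ = −tan(+64.9°) tan(-9.800°) = 0.3687, H₀ = 1.1931 rad.
Bracket: H₀ sin φ sin δ + cos φ cos δ sin H₀ = 1.1931×0.90557×-0.17021 + 0.42420×0.98541×0.92953 = -0.183901 + 0.388554 = 0.204653.
Inverse-square distance factor (a/d)² = 0.9873² = 0.974761.
Q̄ = (S₀/π) × 0.974761 × [bracket] = (1896/π) × 0.974761 × 0.204653 = 120.4 W/m².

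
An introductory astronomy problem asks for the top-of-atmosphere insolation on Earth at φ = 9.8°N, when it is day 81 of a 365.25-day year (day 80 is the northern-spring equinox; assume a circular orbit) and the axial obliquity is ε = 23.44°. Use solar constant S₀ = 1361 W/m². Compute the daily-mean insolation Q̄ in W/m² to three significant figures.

Q̄ ≈ 428 W/m²

Solar longitude: λ_s = 360° × (81 − 80)/365.25 = 0.986°.
sin δ = sin 23.44° × sin 0.986° = 0.00684, so δ = +0.392°.
cos H₀ = −tan(+9.8°) tan(+0.392°) = -0.0012, H₀ = 1.5720 rad.
Bracket: H₀ sin φ sin δ + cos φ cos δ sin H₀ = 1.5720×0.17021×0.00684 + 0.98541×0.99998×1.00000 = 0.001830 + 0.985390 = 0.987220.
Q̄ = (S₀/π) × [bracket] = (1361/π) × 0.987220 = 427.7 W/m².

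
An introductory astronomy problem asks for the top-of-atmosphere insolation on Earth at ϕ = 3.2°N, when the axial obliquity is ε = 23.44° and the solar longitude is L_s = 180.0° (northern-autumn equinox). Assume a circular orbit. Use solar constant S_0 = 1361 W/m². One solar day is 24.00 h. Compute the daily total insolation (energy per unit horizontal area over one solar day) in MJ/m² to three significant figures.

37.4 MJ/m²

Solar declination: sin δ = sin ε · sin L_s = sin 23.44° × sin 180.0° = 0.00000, so δ = +0.000°.
cos h₀ = −tan(+3.2°) tan(+0.000°) = -0.0000, h₀ = 1.5708 rad.
Bracket: h₀ sin ϕ sin δ + cos ϕ cos δ sin h₀ = 1.5708×0.05582×0.00000 + 0.99844×1.00000×1.00000 = 0.000000 + 0.998440 = 0.998440.
Q̄ = (S_0/π) × [bracket] = (1361/π) × 0.998440 = 432.54 W/m².
Daily total = Q̄ × 24.00 h × 3600 s/h = 432.54 × 24.00 × 3600 / 10⁶ = 37.37 MJ/m².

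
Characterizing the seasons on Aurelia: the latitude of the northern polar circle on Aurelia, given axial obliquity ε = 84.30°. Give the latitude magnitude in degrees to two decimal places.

The polar circle is the lowest latitude that experiences at least one full rotation of continuous daylight at the northern-summer solstice; it lies at |ϕ| = 90° − ε = 90° − 84.30° = 5.70°.

5.70°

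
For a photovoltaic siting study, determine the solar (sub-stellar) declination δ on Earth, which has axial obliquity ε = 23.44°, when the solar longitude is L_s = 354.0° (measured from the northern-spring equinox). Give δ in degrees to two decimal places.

sin δ = sin ε · sin L_s = sin 23.44° × sin 354.0° = -0.041580.
δ = arcsin(-0.041580) = -2.38°.

δ = -2.38°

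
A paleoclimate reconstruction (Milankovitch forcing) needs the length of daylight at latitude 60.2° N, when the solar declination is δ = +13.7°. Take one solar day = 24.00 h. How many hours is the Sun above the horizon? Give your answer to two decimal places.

15.36 h

cos h₀ = −tan ϕ · tan δ = −tan(+60.2°) × tan(+13.700°) = -0.4257, so h₀ = 2.0105 rad = 115.19°.
Daylight = 2h₀/(2π) × 24.00 h = (2.0105/π) × 24.00 = 15.36 h.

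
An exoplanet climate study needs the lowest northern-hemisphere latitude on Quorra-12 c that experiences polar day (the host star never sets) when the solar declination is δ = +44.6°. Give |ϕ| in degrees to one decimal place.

|ϕ| = 45.4°

Polar day requires cos h₀ = −tan ϕ tan δ ≤ −1, i.e. tan ϕ tan δ ≥ 1.
The boundary is |tan ϕ| · |tan δ| = 1, so |ϕ| = 90° − |δ| = 90° − 44.6° = 45.4° in the northern hemisphere.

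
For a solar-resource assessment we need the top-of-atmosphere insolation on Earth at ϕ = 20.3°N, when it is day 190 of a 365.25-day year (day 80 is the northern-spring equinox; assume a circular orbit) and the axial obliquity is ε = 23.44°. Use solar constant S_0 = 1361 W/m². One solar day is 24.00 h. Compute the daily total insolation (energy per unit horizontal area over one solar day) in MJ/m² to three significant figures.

Solar longitude: L_s = 360° × (190 − 80)/365.25 = 108.419°.
sin δ = sin 23.44° × sin 108.419° = 0.37741, so δ = +22.173°.
cos h₀ = −tan(+20.3°) tan(+22.173°) = -0.1508, h₀ = 1.7221 rad.
Bracket: h₀ sin ϕ sin δ + cos ϕ cos δ sin h₀ = 1.7221×0.34694×0.37741 + 0.93789×0.92605×0.98857 = 0.225489 + 0.858606 = 1.084095.
Q̄ = (S_0/π) × [bracket] = (1361/π) × 1.084095 = 469.65 W/m².
Daily total = Q̄ × 24.00 h × 3600 s/h = 469.65 × 24.00 × 3600 / 10⁶ = 40.58 MJ/m².

40.6 MJ/m²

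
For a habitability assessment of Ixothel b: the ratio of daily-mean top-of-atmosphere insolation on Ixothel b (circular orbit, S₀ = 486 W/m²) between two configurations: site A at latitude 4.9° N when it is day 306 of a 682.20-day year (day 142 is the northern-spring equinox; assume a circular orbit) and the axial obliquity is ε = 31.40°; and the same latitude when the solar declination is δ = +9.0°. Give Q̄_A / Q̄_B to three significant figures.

Q̄_A / Q̄_B ≈ 0.917

— Configuration A (φ=+4.9°):
Solar longitude: λ_s = 360° × (306 − 142)/682.20 = 86.544°.
sin δ = sin 31.40° × sin 86.544° = 0.52006, so δ = +31.336°.
cos H₀ = −tan(+4.9°) tan(+31.336°) = -0.0522, H₀ = 1.6230 rad.
Bracket: H₀ sin φ sin δ + cos φ cos δ sin H₀ = 1.6230×0.08542×0.52006 + 0.99635×0.85413×0.99864 = 0.072099 + 0.849855 = 0.921954.
Q̄ = (S₀/π) × [bracket] = (486/π) × 0.921954 = 142.62 W/m².
— Configuration B (φ=+4.9°):
cos H₀ = −tan(+4.9°) tan(+9.000°) = -0.0136, H₀ = 1.5844 rad.
Bracket: H₀ sin φ sin δ + cos φ cos δ sin H₀ = 1.5844×0.08542×0.15643 + 0.99635×0.98769×0.99991 = 0.021171 + 0.983996 = 1.005167.
Q̄ = (S₀/π) × [bracket] = (486/π) × 1.005167 = 155.50 W/m².
Ratio Q̄_A / Q̄_B = 142.62 / 155.50 = 0.9172.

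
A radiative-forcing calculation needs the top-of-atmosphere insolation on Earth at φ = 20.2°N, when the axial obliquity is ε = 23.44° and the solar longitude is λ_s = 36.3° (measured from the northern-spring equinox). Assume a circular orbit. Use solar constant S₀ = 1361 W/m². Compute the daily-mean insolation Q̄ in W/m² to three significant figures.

Q̄ ≈ 452 W/m²

Solar declination: sin δ = sin ε · sin λ_s = sin 23.44° × sin 36.3° = 0.23550, so δ = +13.621°.
cos H₀ = −tan(+20.2°) tan(+13.621°) = -0.0892, H₀ = 1.6601 rad.
Bracket: H₀ sin φ sin δ + cos φ cos δ sin H₀ = 1.6601×0.34530×0.23550 + 0.93849×0.97188×0.99602 = 0.134996 + 0.908470 = 1.043466.
Q̄ = (S₀/π) × [bracket] = (1361/π) × 1.043466 = 452.1 W/m².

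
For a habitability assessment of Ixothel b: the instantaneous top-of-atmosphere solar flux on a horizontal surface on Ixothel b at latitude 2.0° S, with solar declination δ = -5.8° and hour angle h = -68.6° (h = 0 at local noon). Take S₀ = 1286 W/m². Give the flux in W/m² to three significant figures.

cos θ_z = sin φ sin δ + cos φ cos δ cos h = 0.003527 + 0.362788 = 0.366315.
Flux = S₀ · cos θ_z = 1286 × 0.366315 = 471.1 W/m².

471 W/m²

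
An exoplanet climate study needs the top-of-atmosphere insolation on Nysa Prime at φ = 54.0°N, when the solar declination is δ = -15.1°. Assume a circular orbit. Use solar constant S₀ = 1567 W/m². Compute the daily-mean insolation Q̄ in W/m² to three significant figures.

cos H₀ = −tan(+54.0°) tan(-15.100°) = 0.3714, H₀ = 1.1903 rad.
Bracket: H₀ sin φ sin δ + cos φ cos δ sin H₀ = 1.1903×0.80902×-0.26050 + 0.58779×0.96547×0.92848 = -0.250855 + 0.526906 = 0.276051.
Q̄ = (S₀/π) × [bracket] = (1567/π) × 0.276051 = 137.7 W/m².

Q̄ ≈ 138 W/m²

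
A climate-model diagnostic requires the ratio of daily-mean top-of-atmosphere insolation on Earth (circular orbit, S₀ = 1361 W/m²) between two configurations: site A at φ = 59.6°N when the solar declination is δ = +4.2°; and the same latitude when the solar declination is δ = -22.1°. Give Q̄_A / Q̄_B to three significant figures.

— Configuration A (φ=+59.6°):
cos H₀ = −tan(+59.6°) tan(+4.200°) = -0.1252, H₀ = 1.6963 rad.
Bracket: H₀ sin φ sin δ + cos φ cos δ sin H₀ = 1.6963×0.86251×0.07324 + 0.50603×0.99731×0.99214 = 0.107156 + 0.500702 = 0.607858.
Q̄ = (S₀/π) × [bracket] = (1361/π) × 0.607858 = 263.34 W/m².
— Configuration B (φ=+59.6°):
cos H₀ = −tan(+59.6°) tan(-22.100°) = 0.6921, H₀ = 0.8064 rad.
Bracket: H₀ sin φ sin δ + cos φ cos δ sin H₀ = 0.8064×0.86251×-0.37622 + 0.50603×0.92653×0.72179 = -0.261672 + 0.338413 = 0.076741.
Q̄ = (S₀/π) × [bracket] = (1361/π) × 0.076741 = 33.246 W/m².
Ratio Q̄_A / Q̄_B = 263.34 / 33.246 = 7.921.

Q̄_A / Q̄_B ≈ 7.92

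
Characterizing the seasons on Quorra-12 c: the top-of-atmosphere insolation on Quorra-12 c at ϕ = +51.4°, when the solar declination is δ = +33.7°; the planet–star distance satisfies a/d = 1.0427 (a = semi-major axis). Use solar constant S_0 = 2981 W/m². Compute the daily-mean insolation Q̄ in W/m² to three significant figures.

cos h₀ = −tan(+51.4°) tan(+33.700°) = -0.8354, h₀ = 2.5597 rad.
Bracket: h₀ sin ϕ sin δ + cos ϕ cos δ sin h₀ = 2.5597×0.78152×0.55484 + 0.62388×0.83195×0.54959 = 1.109933 + 0.285258 = 1.395191.
Inverse-square distance factor (a/d)² = 1.0427² = 1.087223.
Q̄ = (S_0/π) × 1.087223 × [bracket] = (2981/π) × 1.087223 × 1.395191 = 1439 W/m².

Q̄ ≈ 1.44e+03 W/m²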